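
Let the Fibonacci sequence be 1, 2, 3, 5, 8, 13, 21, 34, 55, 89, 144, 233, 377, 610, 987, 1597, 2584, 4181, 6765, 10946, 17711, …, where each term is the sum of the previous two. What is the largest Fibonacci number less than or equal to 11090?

10946 ≤ 11090 < 17711, so the largest Fibonacci number not exceeding 11090 is 10946.

10946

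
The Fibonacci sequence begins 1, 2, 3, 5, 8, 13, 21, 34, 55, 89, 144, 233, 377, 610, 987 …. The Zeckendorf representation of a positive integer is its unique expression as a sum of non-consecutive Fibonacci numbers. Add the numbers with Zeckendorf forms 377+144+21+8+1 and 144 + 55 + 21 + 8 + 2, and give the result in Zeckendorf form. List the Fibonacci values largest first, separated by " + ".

610 + 144 + 21 + 5 + 1

The two numbers are 551 and 230, so their sum is 781.
subtract 610 from 781: 171 remains
subtract 144 from 171: 27 remains
subtract 21 from 27: 6 remains
subtract 5 from 6: 1 remains
subtract 1 from 1: 0 remains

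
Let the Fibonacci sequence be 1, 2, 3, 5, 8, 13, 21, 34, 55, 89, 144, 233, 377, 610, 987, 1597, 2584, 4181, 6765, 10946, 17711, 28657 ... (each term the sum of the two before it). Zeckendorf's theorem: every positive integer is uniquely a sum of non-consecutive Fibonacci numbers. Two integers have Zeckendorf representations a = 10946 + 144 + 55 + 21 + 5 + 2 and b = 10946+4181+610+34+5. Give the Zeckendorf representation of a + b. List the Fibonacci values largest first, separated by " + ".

17711 + 6765 + 1597 + 610 + 233 + 21 + 8 + 3 + 1

The two numbers are 11173 and 15776, so their sum is 26949.
26949 − 17711 = 9238
9238 − 6765 = 2473
2473 − 1597 = 876
876 − 610 = 266
266 − 233 = 33
33 − 21 = 12
12 − 8 = 4
4 − 3 = 1
1 − 1 = 0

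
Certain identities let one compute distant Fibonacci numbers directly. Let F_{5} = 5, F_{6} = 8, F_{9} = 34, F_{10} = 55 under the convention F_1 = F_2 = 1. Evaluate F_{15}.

By the addition formula F_{m+n} = F_m F_{n+1} + F_{m−1} F_n with m=6, n=9: F_{15} = 8·55 + 5·34 = 440 + 170 = 610.

610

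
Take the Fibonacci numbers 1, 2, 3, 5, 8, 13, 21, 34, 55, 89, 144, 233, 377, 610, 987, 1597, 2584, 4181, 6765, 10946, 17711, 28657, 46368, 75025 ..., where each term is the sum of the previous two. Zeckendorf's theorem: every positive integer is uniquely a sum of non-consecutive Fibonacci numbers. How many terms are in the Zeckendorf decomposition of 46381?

Repeatedly subtract the largest Fibonacci number that fits:
take 46368 (≤ 46381); 46381 − 46368 = 13
take 13 (≤ 13); 13 − 13 = 0
46381 = 46368 + 13, which has 2 terms.

2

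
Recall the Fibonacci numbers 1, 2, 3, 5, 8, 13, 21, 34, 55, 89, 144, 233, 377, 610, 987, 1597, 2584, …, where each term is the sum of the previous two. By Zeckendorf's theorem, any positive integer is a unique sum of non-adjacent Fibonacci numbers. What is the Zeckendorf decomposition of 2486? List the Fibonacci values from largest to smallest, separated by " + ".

1597 + 610 + 233 + 34 + 8 + 3 + 1

subtract 1597 from 2486: 889 remains
subtract 610 from 889: 279 remains
subtract 233 from 279: 46 remains
subtract 34 from 46: 12 remains
subtract 8 from 12: 4 remains
subtract 3 from 4: 1 remains
subtract 1 from 1: 0 remains
So 2486 = 1597 + 610 + 233 + 34 + 8 + 3 + 1, with no two terms consecutive in the sequence.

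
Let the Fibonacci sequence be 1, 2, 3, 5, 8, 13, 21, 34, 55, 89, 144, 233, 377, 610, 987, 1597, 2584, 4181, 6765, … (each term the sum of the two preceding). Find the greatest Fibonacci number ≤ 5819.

4181

4181 ≤ 5819 < 6765, so the largest Fibonacci number not exceeding 5819 is 4181.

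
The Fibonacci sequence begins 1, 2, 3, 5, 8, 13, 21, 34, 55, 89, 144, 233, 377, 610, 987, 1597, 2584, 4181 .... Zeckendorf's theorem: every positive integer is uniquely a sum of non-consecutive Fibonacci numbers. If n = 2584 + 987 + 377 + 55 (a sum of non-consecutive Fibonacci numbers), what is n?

2584 + 987 + 377 + 55 = 4003.

4003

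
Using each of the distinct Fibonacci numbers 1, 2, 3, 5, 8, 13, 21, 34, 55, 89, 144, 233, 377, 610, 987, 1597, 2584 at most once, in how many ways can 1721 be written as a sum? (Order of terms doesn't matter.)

24

Starting from the Zeckendorf form and repeatedly splitting a term F_k into F_{k−1} + F_{k−2} (when neither is already used) reaches every representation.
1721 = 1597+89+34+1 = 1597+89+21+13+1 = 987+610+89+34+1 = 1597+89+21+8+5+1 = 1597+55+34+21+13+1 = … (19 more), for 24 in all.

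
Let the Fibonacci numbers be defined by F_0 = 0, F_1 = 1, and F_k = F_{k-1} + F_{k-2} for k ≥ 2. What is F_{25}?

75025

Iterating the recurrence up to F_{21} = 10946 and F_{20} = 6765:
F_{22} = F_{21} + F_{20} = 10946 + 6765 = 17711
F_{23} = F_{22} + F_{21} = 17711 + 10946 = 28657
F_{24} = F_{23} + F_{22} = 28657 + 17711 = 46368
F_{25} = F_{24} + F_{23} = 46368 + 28657 = 75025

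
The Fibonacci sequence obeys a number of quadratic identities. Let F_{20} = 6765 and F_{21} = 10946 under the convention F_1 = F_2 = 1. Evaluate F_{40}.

By the doubling identity F_{2k} = F_k(2F_{k+1} − F_k): F_{40} = 6765·(2·10946 − 6765) = 6765·15127 = 102334155.

102334155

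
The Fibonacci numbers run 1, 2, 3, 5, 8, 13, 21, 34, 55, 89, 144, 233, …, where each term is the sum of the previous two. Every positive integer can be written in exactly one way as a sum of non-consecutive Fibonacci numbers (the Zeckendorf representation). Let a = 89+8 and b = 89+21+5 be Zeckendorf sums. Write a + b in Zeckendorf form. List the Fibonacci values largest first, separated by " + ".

144 + 55 + 13

The two numbers are 97 and 115, so their sum is 212.
Repeatedly subtract the largest Fibonacci number that fits:
take 144 (≤ 212); 212 − 144 = 68
take 55 (≤ 68); 68 − 55 = 13
take 13 (≤ 13); 13 − 13 = 0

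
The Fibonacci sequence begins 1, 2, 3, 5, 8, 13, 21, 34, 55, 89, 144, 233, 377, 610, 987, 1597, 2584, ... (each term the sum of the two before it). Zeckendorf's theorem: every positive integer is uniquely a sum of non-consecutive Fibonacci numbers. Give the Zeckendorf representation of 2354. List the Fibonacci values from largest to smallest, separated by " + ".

Greedy algorithm:
2354: greatest Fibonacci not exceeding it is 1597, leaving 757
757: greatest Fibonacci not exceeding it is 610, leaving 147
147: greatest Fibonacci not exceeding it is 144, leaving 3
3: greatest Fibonacci not exceeding it is 3, leaving 0
So 2354 = 1597 + 610 + 144 + 3, with no two terms consecutive in the sequence.

1597 + 610 + 144 + 3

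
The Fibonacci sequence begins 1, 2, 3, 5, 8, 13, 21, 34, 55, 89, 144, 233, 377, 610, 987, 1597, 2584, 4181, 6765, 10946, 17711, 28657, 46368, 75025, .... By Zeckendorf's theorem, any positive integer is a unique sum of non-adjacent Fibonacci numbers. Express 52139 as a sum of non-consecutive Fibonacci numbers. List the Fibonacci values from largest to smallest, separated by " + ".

52139: greatest Fibonacci not exceeding it is 46368, leaving 5771
5771: greatest Fibonacci not exceeding it is 4181, leaving 1590
1590: greatest Fibonacci not exceeding it is 987, leaving 603
603: greatest Fibonacci not exceeding it is 377, leaving 226
226: greatest Fibonacci not exceeding it is 144, leaving 82
82: greatest Fibonacci not exceeding it is 55, leaving 27
27: greatest Fibonacci not exceeding it is 21, leaving 6
6: greatest Fibonacci not exceeding it is 5, leaving 1
1: greatest Fibonacci not exceeding it is 1, leaving 0
So 52139 = 46368 + 4181 + 987 + 377 + 144 + 55 + 21 + 5 + 1, with no two terms consecutive in the sequence.

46368 + 4181 + 987 + 377 + 144 + 55 + 21 + 5 + 1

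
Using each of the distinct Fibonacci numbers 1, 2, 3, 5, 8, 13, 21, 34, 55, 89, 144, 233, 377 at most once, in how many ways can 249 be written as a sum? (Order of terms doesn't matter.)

249 = 233+13+3 = 233+13+2+1 = 233+8+5+3 = … (11 more), for 14 in all.

14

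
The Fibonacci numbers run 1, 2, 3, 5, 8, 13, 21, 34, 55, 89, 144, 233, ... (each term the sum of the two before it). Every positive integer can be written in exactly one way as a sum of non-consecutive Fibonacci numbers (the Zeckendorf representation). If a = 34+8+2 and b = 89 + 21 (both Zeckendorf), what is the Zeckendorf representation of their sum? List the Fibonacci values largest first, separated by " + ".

The two numbers are 44 and 110, so their sum is 154.
take 144 (≤ 154); 154 − 144 = 10
take 8 (≤ 10); 10 − 8 = 2
take 2 (≤ 2); 2 − 2 = 0

144 + 8 + 2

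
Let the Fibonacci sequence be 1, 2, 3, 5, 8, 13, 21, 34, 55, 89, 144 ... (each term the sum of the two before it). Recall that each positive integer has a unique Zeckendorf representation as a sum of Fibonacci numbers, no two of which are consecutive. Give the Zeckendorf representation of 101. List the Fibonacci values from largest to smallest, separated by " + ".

Greedily peel off the largest Fibonacci term at each step:
largest Fibonacci ≤ 101 is 89; 101 − 89 = 12
largest Fibonacci ≤ 12 is 8; 12 − 8 = 4
largest Fibonacci ≤ 4 is 3; 4 − 3 = 1
largest Fibonacci ≤ 1 is 1; 1 − 1 = 0
So 101 = 89 + 8 + 3 + 1, with no two terms consecutive in the sequence.

89 + 8 + 3 + 1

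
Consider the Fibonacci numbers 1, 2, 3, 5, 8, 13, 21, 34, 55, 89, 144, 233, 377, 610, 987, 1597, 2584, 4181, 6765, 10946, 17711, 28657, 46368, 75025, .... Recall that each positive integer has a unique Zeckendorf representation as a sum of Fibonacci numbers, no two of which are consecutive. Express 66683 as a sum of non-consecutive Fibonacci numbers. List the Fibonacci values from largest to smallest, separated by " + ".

Greedily peel off the largest Fibonacci term at each step:
46368 ≤ 66683 < 75025, so take 46368; remainder 20315
17711 ≤ 20315 < 28657, so take 17711; remainder 2604
2584 ≤ 2604 < 4181, so take 2584; remainder 20
13 ≤ 20 < 21, so take 13; remainder 7
5 ≤ 7 < 8, so take 5; remainder 2
2 ≤ 2 < 3, so take 2; remainder 0
So 66683 = 46368 + 17711 + 2584 + 13 + 5 + 2, with no two terms consecutive in the sequence.

46368 + 17711 + 2584 + 13 + 5 + 2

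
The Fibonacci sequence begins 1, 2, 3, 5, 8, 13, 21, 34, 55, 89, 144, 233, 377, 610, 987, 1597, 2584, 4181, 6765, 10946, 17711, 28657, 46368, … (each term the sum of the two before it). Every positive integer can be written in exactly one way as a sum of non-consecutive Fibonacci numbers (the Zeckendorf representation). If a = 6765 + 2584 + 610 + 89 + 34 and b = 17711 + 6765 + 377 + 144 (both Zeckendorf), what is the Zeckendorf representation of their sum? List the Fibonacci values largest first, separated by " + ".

The two numbers are 10082 and 24997, so their sum is 35079.
take 28657 (≤ 35079); 35079 − 28657 = 6422
take 4181 (≤ 6422); 6422 − 4181 = 2241
take 1597 (≤ 2241); 2241 − 1597 = 644
take 610 (≤ 644); 644 − 610 = 34
take 34 (≤ 34); 34 − 34 = 0

28657 + 4181 + 1597 + 610 + 34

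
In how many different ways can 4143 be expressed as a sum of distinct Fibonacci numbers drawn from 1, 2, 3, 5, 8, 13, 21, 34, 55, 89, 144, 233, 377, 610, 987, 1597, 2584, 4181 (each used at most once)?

15

Each representation comes from the Zeckendorf form by replacing some F_k with F_{k−1} + F_{k−2} where possible.
4143 = 2584+987+377+144+34+13+3+1 = 2584+987+377+144+34+8+5+3+1 = 2584+987+377+89+55+34+13+3+1 = 2584+987+377+144+21+13+8+5+3+1 = 2584+987+377+89+55+34+8+5+3+1 = … (10 more), for 15 in all.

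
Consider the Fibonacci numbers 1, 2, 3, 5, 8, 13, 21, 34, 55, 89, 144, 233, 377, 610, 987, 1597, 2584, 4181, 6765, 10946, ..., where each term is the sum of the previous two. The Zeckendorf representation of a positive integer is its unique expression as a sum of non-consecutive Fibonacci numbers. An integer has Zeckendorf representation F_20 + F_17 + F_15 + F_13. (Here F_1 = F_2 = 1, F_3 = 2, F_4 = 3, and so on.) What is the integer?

9205

F_20 + F_17 + F_15 + F_13 = 6765 + 1597 + 610 + 233 = 9205.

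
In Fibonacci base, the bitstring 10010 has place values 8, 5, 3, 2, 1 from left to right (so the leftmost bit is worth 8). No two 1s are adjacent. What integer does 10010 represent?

10

Summing the place values of the 1 bits: 8 + 2 = 10.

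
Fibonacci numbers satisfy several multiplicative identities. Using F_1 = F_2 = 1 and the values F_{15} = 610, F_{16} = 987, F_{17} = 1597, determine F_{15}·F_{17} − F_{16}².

610·1597 − 987² = 974170 − 974169 = 1. (Cassini's identity: F_{k−1}F_{k+1} − F_k² = (−1)^k.)

1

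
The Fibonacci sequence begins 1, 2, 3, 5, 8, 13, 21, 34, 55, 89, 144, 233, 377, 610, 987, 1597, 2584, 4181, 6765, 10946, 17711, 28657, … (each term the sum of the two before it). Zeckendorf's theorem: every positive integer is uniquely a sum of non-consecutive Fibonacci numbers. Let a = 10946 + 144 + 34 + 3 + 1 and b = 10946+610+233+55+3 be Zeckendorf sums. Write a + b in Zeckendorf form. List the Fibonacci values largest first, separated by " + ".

17711 + 4181 + 987 + 89 + 5 + 2

The two numbers are 11128 and 11847, so their sum is 22975.
take 17711 (≤ 22975); 22975 − 17711 = 5264
take 4181 (≤ 5264); 5264 − 4181 = 1083
take 987 (≤ 1083); 1083 − 987 = 96
take 89 (≤ 96); 96 − 89 = 7
take 5 (≤ 7); 7 − 5 = 2
take 2 (≤ 2); 2 − 2 = 0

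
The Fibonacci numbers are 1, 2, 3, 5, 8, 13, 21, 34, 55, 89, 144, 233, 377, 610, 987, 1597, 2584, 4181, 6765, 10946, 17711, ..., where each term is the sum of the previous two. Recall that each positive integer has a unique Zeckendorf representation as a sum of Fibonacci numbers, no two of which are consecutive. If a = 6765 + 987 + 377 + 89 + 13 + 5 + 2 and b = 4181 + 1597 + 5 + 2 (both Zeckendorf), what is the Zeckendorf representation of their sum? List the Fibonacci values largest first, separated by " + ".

The two numbers are 8238 and 5785, so their sum is 14023.
largest Fibonacci ≤ 14023 is 10946; 14023 − 10946 = 3077
largest Fibonacci ≤ 3077 is 2584; 3077 − 2584 = 493
largest Fibonacci ≤ 493 is 377; 493 − 377 = 116
largest Fibonacci ≤ 116 is 89; 116 − 89 = 27
largest Fibonacci ≤ 27 is 21; 27 − 21 = 6
largest Fibonacci ≤ 6 is 5; 6 − 5 = 1
largest Fibonacci ≤ 1 is 1; 1 − 1 = 0

10946 + 2584 + 377 + 89 + 21 + 5 + 1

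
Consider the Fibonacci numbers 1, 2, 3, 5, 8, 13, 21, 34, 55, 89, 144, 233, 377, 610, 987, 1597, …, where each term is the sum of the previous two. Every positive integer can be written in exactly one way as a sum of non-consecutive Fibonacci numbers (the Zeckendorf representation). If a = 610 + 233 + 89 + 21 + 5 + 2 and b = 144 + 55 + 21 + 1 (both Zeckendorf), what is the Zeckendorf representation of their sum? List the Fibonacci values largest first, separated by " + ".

987 + 144 + 34 + 13 + 3

The two numbers are 960 and 221, so their sum is 1181.
Greedily peel off the largest Fibonacci term at each step:
subtract 987 from 1181: 194 remains
subtract 144 from 194: 50 remains
subtract 34 from 50: 16 remains
subtract 13 from 16: 3 remains
subtract 3 from 3: 0 remains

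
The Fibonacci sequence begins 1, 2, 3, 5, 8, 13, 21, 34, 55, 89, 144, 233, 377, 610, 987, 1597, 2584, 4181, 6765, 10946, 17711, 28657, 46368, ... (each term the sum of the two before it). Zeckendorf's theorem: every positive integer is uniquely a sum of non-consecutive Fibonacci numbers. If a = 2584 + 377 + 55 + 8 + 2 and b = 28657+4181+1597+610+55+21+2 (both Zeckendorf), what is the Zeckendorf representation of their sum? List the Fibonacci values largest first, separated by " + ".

The two numbers are 3026 and 35123, so their sum is 38149.
28657 ≤ 38149 < 46368, so take 28657; remainder 9492
6765 ≤ 9492 < 10946, so take 6765; remainder 2727
2584 ≤ 2727 < 4181, so take 2584; remainder 143
89 ≤ 143 < 144, so take 89; remainder 54
34 ≤ 54 < 55, so take 34; remainder 20
13 ≤ 20 < 21, so take 13; remainder 7
5 ≤ 7 < 8, so take 5; remainder 2
2 ≤ 2 < 3, so take 2; remainder 0

28657 + 6765 + 2584 + 89 + 34 + 13 + 5 + 2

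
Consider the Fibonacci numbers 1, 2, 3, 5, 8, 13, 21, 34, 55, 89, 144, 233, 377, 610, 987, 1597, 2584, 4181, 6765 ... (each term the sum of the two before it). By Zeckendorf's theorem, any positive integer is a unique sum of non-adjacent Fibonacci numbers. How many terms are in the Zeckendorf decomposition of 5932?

5

5932: greatest Fibonacci not exceeding it is 4181, leaving 1751
1751: greatest Fibonacci not exceeding it is 1597, leaving 154
154: greatest Fibonacci not exceeding it is 144, leaving 10
10: greatest Fibonacci not exceeding it is 8, leaving 2
2: greatest Fibonacci not exceeding it is 2, leaving 0
5932 = 4181 + 1597 + 144 + 8 + 2, which has 5 terms.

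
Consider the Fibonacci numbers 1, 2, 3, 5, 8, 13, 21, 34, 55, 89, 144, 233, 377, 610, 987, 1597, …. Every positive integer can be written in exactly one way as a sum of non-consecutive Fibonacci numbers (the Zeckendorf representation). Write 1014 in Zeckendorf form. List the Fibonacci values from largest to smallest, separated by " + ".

987 + 21 + 5 + 1

take 987 (≤ 1014); 1014 − 987 = 27
take 21 (≤ 27); 27 − 21 = 6
take 5 (≤ 6); 6 − 5 = 1
take 1 (≤ 1); 1 − 1 = 0
So 1014 = 987 + 21 + 5 + 1, with no two terms consecutive in the sequence.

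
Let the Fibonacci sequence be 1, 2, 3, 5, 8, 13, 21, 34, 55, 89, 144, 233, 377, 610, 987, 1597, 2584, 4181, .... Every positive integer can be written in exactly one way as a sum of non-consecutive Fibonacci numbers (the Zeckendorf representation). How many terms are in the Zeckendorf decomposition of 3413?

7

2584 ≤ 3413 < 4181, so take 2584; remainder 829
610 ≤ 829 < 987, so take 610; remainder 219
144 ≤ 219 < 233, so take 144; remainder 75
55 ≤ 75 < 89, so take 55; remainder 20
13 ≤ 20 < 21, so take 13; remainder 7
5 ≤ 7 < 8, so take 5; remainder 2
2 ≤ 2 < 3, so take 2; remainder 0
3413 = 2584 + 610 + 144 + 55 + 13 + 5 + 2, which has 7 terms.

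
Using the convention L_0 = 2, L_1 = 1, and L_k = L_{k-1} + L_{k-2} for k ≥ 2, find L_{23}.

Iterating the recurrence up to L_{16} = 2207 and L_{15} = 1364:
L_{17} = L_{16} + L_{15} = 2207 + 1364 = 3571
L_{18} = L_{17} + L_{16} = 3571 + 2207 = 5778
L_{19} = L_{18} + L_{17} = 5778 + 3571 = 9349
L_{20} = L_{19} + L_{18} = 9349 + 5778 = 15127
L_{21} = L_{20} + L_{19} = 15127 + 9349 = 24476
L_{22} = L_{21} + L_{20} = 24476 + 15127 = 39603
L_{23} = L_{22} + L_{21} = 39603 + 24476 = 64079

64079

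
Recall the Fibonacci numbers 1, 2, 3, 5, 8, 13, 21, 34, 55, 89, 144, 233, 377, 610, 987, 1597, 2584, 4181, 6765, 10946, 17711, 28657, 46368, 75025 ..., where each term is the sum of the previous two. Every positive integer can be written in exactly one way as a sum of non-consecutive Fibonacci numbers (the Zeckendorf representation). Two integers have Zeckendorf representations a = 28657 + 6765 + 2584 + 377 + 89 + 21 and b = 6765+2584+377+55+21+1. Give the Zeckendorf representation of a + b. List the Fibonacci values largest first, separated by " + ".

46368 + 1597 + 233 + 89 + 8 + 1

The two numbers are 38493 and 9803, so their sum is 48296.
Greedy algorithm:
take 46368 (≤ 48296); 48296 − 46368 = 1928
take 1597 (≤ 1928); 1928 − 1597 = 331
take 233 (≤ 331); 331 − 233 = 98
take 89 (≤ 98); 98 − 89 = 9
take 8 (≤ 9); 9 − 8 = 1
take 1 (≤ 1); 1 − 1 = 0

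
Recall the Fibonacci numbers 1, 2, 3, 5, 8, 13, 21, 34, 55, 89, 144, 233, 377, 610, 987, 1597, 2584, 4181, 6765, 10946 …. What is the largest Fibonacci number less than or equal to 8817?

6765 ≤ 8817 < 10946, so the largest Fibonacci number not exceeding 8817 is 6765.

6765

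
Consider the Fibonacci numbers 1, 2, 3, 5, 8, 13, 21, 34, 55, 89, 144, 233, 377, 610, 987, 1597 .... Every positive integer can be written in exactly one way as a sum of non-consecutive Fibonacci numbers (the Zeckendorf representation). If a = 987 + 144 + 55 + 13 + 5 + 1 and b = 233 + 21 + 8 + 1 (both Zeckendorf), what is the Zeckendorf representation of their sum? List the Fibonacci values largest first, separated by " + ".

The two numbers are 1205 and 263, so their sum is 1468.
1468 − 987 = 481
481 − 377 = 104
104 − 89 = 15
15 − 13 = 2
2 − 2 = 0

987 + 377 + 89 + 13 + 2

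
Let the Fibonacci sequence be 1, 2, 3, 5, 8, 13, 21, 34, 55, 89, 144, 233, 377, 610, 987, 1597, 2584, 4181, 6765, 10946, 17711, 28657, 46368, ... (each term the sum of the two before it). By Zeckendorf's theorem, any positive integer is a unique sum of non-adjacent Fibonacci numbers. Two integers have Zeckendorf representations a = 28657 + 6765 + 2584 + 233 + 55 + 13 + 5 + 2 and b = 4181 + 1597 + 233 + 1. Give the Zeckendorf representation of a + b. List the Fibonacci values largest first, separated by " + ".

28657 + 10946 + 4181 + 377 + 144 + 21

The two numbers are 38314 and 6012, so their sum is 44326.
Repeatedly subtract the largest Fibonacci number that fits:
44326 − 28657 = 15669
15669 − 10946 = 4723
4723 − 4181 = 542
542 − 377 = 165
165 − 144 = 21
21 − 21 = 0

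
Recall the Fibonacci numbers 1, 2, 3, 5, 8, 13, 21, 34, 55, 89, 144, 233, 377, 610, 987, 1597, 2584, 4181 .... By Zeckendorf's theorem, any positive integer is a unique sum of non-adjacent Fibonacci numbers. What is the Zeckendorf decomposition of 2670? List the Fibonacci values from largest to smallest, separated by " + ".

2584 + 55 + 21 + 8 + 2

Repeatedly subtract the largest Fibonacci number that fits:
subtract 2584 from 2670: 86 remains
subtract 55 from 86: 31 remains
subtract 21 from 31: 10 remains
subtract 8 from 10: 2 remains
subtract 2 from 2: 0 remains
So 2670 = 2584 + 55 + 21 + 8 + 2, with no two terms consecutive in the sequence.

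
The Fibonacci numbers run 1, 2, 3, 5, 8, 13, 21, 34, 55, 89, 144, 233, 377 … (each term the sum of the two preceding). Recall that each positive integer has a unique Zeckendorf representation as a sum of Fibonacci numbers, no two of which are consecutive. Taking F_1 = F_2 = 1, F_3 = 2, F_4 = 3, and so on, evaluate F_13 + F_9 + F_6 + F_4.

278

F_13 + F_9 + F_6 + F_4 = 233 + 34 + 8 + 3 = 278.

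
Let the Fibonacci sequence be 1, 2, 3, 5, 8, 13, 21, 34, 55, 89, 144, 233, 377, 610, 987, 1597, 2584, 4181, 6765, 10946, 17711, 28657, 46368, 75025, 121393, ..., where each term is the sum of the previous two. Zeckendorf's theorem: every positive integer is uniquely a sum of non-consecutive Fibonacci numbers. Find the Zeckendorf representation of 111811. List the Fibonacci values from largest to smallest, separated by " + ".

75025 ≤ 111811 < 121393, so take 75025; remainder 36786
28657 ≤ 36786 < 46368, so take 28657; remainder 8129
6765 ≤ 8129 < 10946, so take 6765; remainder 1364
987 ≤ 1364 < 1597, so take 987; remainder 377
377 ≤ 377 < 610, so take 377; remainder 0
So 111811 = 75025 + 28657 + 6765 + 987 + 377, with no two terms consecutive in the sequence.

75025 + 28657 + 6765 + 987 + 377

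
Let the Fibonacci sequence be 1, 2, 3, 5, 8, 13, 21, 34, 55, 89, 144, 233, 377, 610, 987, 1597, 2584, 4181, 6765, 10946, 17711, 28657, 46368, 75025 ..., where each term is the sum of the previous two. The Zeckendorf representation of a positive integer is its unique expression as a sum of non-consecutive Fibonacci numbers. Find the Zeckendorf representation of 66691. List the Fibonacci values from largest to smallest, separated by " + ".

Greedy algorithm:
66691: greatest Fibonacci not exceeding it is 46368, leaving 20323
20323: greatest Fibonacci not exceeding it is 17711, leaving 2612
2612: greatest Fibonacci not exceeding it is 2584, leaving 28
28: greatest Fibonacci not exceeding it is 21, leaving 7
7: greatest Fibonacci not exceeding it is 5, leaving 2
2: greatest Fibonacci not exceeding it is 2, leaving 0
So 66691 = 46368 + 17711 + 2584 + 21 + 5 + 2, with no two terms consecutive in the sequence.

46368 + 17711 + 2584 + 21 + 5 + 2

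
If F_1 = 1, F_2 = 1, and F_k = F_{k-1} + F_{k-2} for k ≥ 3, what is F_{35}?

Iterating the recurrence up to F_{31} = 1346269 and F_{30} = 832040:
F_{32} = F_{31} + F_{30} = 1346269 + 832040 = 2178309
F_{33} = F_{32} + F_{31} = 2178309 + 1346269 = 3524578
F_{34} = F_{33} + F_{32} = 3524578 + 2178309 = 5702887
F_{35} = F_{34} + F_{33} = 5702887 + 3524578 = 9227465

9227465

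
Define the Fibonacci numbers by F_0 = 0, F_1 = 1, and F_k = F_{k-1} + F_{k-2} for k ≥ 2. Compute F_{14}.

377

Iterating the recurrence up to F_{9} = 34 and F_{8} = 21:
F_{10} = F_{9} + F_{8} = 34 + 21 = 55
F_{11} = F_{10} + F_{9} = 55 + 34 = 89
F_{12} = F_{11} + F_{10} = 89 + 55 = 144
F_{13} = F_{12} + F_{11} = 144 + 89 = 233
F_{14} = F_{13} + F_{12} = 233 + 144 = 377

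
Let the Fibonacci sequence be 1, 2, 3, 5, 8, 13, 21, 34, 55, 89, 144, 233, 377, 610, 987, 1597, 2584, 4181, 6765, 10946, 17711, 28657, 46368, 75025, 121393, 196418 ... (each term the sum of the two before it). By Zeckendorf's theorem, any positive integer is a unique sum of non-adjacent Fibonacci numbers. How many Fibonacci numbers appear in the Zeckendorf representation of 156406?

8

Greedy algorithm:
take 121393 (≤ 156406); 156406 − 121393 = 35013
take 28657 (≤ 35013); 35013 − 28657 = 6356
take 4181 (≤ 6356); 6356 − 4181 = 2175
take 1597 (≤ 2175); 2175 − 1597 = 578
take 377 (≤ 578); 578 − 377 = 201
take 144 (≤ 201); 201 − 144 = 57
take 55 (≤ 57); 57 − 55 = 2
take 2 (≤ 2); 2 − 2 = 0
156406 = 121393 + 28657 + 4181 + 1597 + 377 + 144 + 55 + 2, which has 8 terms.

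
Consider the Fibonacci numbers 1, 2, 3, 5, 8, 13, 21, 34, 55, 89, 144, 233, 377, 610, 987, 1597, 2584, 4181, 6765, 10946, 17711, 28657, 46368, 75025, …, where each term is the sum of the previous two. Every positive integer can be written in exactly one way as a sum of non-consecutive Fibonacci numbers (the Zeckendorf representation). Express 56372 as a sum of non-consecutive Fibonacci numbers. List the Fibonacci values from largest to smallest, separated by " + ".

46368 + 6765 + 2584 + 610 + 34 + 8 + 3

Greedily peel off the largest Fibonacci term at each step:
take 46368 (≤ 56372); 56372 − 46368 = 10004
take 6765 (≤ 10004); 10004 − 6765 = 3239
take 2584 (≤ 3239); 3239 − 2584 = 655
take 610 (≤ 655); 655 − 610 = 45
take 34 (≤ 45); 45 − 34 = 11
take 8 (≤ 11); 11 − 8 = 3
take 3 (≤ 3); 3 − 3 = 0
So 56372 = 46368 + 6765 + 2584 + 610 + 34 + 8 + 3, with no two terms consecutive in the sequence.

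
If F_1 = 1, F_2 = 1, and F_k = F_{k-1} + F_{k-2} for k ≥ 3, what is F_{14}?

Iterating the recurrence up to F_{10} = 55 and F_{9} = 34:
F_{11} = F_{10} + F_{9} = 55 + 34 = 89
F_{12} = F_{11} + F_{10} = 89 + 55 = 144
F_{13} = F_{12} + F_{11} = 144 + 89 = 233
F_{14} = F_{13} + F_{12} = 233 + 144 = 377

377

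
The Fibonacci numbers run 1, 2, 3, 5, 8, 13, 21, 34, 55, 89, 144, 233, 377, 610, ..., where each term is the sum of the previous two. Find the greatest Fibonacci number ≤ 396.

377

377 ≤ 396 < 610, so the largest Fibonacci number not exceeding 396 is 377.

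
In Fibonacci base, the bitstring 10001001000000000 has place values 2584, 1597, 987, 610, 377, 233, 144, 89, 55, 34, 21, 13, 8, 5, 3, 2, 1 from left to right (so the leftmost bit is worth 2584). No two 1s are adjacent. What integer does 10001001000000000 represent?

Summing the place values of the 1 bits: 2584 + 377 + 89 = 3050.

3050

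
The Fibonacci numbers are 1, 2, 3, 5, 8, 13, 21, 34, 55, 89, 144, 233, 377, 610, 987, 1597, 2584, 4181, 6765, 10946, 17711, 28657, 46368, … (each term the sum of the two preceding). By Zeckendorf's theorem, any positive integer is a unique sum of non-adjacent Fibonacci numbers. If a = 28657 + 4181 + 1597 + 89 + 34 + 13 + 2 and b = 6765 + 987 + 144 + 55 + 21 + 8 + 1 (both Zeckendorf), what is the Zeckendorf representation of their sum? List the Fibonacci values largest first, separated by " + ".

28657 + 10946 + 2584 + 233 + 89 + 34 + 8 + 3

The two numbers are 34573 and 7981, so their sum is 42554.
subtract 28657 from 42554: 13897 remains
subtract 10946 from 13897: 2951 remains
subtract 2584 from 2951: 367 remains
subtract 233 from 367: 134 remains
subtract 89 from 134: 45 remains
subtract 34 from 45: 11 remains
subtract 8 from 11: 3 remains
subtract 3 from 3: 0 remains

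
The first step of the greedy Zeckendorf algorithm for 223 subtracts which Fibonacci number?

144 ≤ 223 < 233, so the largest Fibonacci number not exceeding 223 is 144.

144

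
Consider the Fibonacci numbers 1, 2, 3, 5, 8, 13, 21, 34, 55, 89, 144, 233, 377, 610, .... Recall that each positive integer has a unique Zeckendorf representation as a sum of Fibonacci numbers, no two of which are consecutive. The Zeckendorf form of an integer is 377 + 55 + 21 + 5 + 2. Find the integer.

460

377 + 55 + 21 + 5 + 2 = 460.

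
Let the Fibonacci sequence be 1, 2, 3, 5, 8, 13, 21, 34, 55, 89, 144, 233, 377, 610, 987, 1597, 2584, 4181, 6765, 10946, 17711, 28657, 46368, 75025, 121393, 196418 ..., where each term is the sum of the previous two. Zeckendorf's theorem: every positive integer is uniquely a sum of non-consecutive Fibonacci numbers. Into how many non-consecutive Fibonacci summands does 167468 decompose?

9

Greedy algorithm:
largest Fibonacci ≤ 167468 is 121393; 167468 − 121393 = 46075
largest Fibonacci ≤ 46075 is 28657; 46075 − 28657 = 17418
largest Fibonacci ≤ 17418 is 10946; 17418 − 10946 = 6472
largest Fibonacci ≤ 6472 is 4181; 6472 − 4181 = 2291
largest Fibonacci ≤ 2291 is 1597; 2291 − 1597 = 694
largest Fibonacci ≤ 694 is 610; 694 − 610 = 84
largest Fibonacci ≤ 84 is 55; 84 − 55 = 29
largest Fibonacci ≤ 29 is 21; 29 − 21 = 8
largest Fibonacci ≤ 8 is 8; 8 − 8 = 0
167468 = 121393 + 28657 + 10946 + 4181 + 1597 + 610 + 55 + 21 + 8, which has 9 terms.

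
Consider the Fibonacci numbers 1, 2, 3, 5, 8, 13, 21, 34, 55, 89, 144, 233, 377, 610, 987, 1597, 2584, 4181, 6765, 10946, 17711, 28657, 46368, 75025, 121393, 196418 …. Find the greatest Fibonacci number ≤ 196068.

121393 ≤ 196068 < 196418, so the largest Fibonacci number not exceeding 196068 is 121393.

121393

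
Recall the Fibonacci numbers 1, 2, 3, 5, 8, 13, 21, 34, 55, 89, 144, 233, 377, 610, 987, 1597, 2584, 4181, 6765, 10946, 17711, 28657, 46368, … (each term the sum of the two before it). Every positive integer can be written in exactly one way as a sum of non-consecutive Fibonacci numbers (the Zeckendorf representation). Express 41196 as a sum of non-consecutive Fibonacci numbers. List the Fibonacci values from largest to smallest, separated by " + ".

Repeatedly subtract the largest Fibonacci number that fits:
41196 − 28657 = 12539
12539 − 10946 = 1593
1593 − 987 = 606
606 − 377 = 229
229 − 144 = 85
85 − 55 = 30
30 − 21 = 9
9 − 8 = 1
1 − 1 = 0
So 41196 = 28657 + 10946 + 987 + 377 + 144 + 55 + 21 + 8 + 1, with no two terms consecutive in the sequence.

28657 + 10946 + 987 + 377 + 144 + 55 + 21 + 8 + 1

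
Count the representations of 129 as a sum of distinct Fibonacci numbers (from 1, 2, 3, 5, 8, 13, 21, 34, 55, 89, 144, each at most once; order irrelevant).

129 = 89+34+5+1 = 89+34+3+2+1 = 89+21+13+5+1 = 89+21+13+3+2+1 = 55+34+21+13+5+1 = … (3 more), for 8 in all.

8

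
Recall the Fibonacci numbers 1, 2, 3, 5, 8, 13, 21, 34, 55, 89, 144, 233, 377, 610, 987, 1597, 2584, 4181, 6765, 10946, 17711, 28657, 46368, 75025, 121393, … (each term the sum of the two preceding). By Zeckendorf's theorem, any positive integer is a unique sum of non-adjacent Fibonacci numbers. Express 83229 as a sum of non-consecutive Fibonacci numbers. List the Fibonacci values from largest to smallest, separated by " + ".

75025 + 6765 + 987 + 377 + 55 + 13 + 5 + 2

Greedy algorithm:
take 75025 (≤ 83229); 83229 − 75025 = 8204
take 6765 (≤ 8204); 8204 − 6765 = 1439
take 987 (≤ 1439); 1439 − 987 = 452
take 377 (≤ 452); 452 − 377 = 75
take 55 (≤ 75); 75 − 55 = 20
take 13 (≤ 20); 20 − 13 = 7
take 5 (≤ 7); 7 − 5 = 2
take 2 (≤ 2); 2 − 2 = 0
So 83229 = 75025 + 6765 + 987 + 377 + 55 + 13 + 5 + 2, with no two terms consecutive in the sequence.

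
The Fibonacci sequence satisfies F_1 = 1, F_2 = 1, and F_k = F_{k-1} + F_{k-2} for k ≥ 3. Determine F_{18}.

2584

Iterating the recurrence up to F_{11} = 89 and F_{10} = 55:
F_{12} = F_{11} + F_{10} = 89 + 55 = 144
F_{13} = F_{12} + F_{11} = 144 + 89 = 233
F_{14} = F_{13} + F_{12} = 233 + 144 = 377
F_{15} = F_{14} + F_{13} = 377 + 233 = 610
F_{16} = F_{15} + F_{14} = 610 + 377 = 987
F_{17} = F_{16} + F_{15} = 987 + 610 = 1597
F_{18} = F_{17} + F_{16} = 1597 + 987 = 2584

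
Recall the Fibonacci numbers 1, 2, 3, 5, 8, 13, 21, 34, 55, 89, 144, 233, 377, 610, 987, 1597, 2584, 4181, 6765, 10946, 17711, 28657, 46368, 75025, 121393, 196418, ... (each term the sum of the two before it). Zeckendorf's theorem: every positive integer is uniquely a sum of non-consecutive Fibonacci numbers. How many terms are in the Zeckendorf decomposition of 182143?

Greedy algorithm:
take 121393 (≤ 182143); 182143 − 121393 = 60750
take 46368 (≤ 60750); 60750 − 46368 = 14382
take 10946 (≤ 14382); 14382 − 10946 = 3436
take 2584 (≤ 3436); 3436 − 2584 = 852
take 610 (≤ 852); 852 − 610 = 242
take 233 (≤ 242); 242 − 233 = 9
take 8 (≤ 9); 9 − 8 = 1
take 1 (≤ 1); 1 − 1 = 0
182143 = 121393 + 46368 + 10946 + 2584 + 610 + 233 + 8 + 1, which has 8 terms.

8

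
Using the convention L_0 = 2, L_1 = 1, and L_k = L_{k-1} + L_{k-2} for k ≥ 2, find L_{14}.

Iterating the recurrence up to L_{10} = 123 and L_{9} = 76:
L_{11} = L_{10} + L_{9} = 123 + 76 = 199
L_{12} = L_{11} + L_{10} = 199 + 123 = 322
L_{13} = L_{12} + L_{11} = 322 + 199 = 521
L_{14} = L_{13} + L_{12} = 521 + 322 = 843

843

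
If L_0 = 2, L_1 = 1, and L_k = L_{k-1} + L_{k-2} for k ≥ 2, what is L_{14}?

843

Iterating the recurrence up to L_{6} = 18 and L_{5} = 11:
L_{7} = L_{6} + L_{5} = 18 + 11 = 29
L_{8} = L_{7} + L_{6} = 29 + 18 = 47
L_{9} = L_{8} + L_{7} = 47 + 29 = 76
L_{10} = L_{9} + L_{8} = 76 + 47 = 123
L_{11} = L_{10} + L_{9} = 123 + 76 = 199
L_{12} = L_{11} + L_{10} = 199 + 123 = 322
L_{13} = L_{12} + L_{11} = 322 + 199 = 521
L_{14} = L_{13} + L_{12} = 521 + 322 = 843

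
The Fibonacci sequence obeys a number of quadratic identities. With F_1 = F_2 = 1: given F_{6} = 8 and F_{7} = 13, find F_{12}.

By the doubling identity F_{2k} = F_k(2F_{k+1} − F_k): F_{12} = 8·(2·13 − 8) = 8·18 = 144.

144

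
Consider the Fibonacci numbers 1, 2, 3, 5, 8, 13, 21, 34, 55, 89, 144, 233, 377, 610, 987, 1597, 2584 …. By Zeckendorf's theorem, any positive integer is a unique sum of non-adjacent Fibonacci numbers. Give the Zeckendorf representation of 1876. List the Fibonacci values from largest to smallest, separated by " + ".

1597 + 233 + 34 + 8 + 3 + 1

1597 ≤ 1876 < 2584, so take 1597; remainder 279
233 ≤ 279 < 377, so take 233; remainder 46
34 ≤ 46 < 55, so take 34; remainder 12
8 ≤ 12 < 13, so take 8; remainder 4
3 ≤ 4 < 5, so take 3; remainder 1
1 ≤ 1 < 2, so take 1; remainder 0
So 1876 = 1597 + 233 + 34 + 8 + 3 + 1, with no two terms consecutive in the sequence.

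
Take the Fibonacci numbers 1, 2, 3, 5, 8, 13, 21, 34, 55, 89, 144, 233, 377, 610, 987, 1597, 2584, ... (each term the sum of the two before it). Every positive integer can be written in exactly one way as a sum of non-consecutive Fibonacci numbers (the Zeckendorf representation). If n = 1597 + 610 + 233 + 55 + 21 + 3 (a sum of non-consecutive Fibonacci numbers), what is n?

2519

1597 + 610 + 233 + 55 + 21 + 3 = 2519.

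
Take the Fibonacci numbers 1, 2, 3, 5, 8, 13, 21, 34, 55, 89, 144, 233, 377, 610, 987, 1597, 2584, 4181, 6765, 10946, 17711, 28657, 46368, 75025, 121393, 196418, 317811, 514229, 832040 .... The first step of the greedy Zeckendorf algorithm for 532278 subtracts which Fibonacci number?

514229

514229 ≤ 532278 < 832040, so the largest Fibonacci number not exceeding 532278 is 514229.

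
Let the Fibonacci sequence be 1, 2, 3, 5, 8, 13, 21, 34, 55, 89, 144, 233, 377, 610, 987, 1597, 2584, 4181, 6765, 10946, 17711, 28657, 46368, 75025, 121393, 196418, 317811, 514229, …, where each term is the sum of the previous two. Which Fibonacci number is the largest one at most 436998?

317811 ≤ 436998 < 514229, so the largest Fibonacci number not exceeding 436998 is 317811.

317811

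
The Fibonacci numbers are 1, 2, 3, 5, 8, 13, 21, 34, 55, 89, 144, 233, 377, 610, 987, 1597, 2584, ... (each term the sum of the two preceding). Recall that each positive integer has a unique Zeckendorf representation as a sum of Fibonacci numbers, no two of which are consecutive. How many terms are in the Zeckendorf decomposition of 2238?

Greedy algorithm:
subtract 1597 from 2238: 641 remains
subtract 610 from 641: 31 remains
subtract 21 from 31: 10 remains
subtract 8 from 10: 2 remains
subtract 2 from 2: 0 remains
2238 = 1597 + 610 + 21 + 8 + 2, which has 5 terms.

5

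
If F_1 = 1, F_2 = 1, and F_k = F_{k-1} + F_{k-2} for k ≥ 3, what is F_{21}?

10946

Iterating the recurrence up to F_{15} = 610 and F_{14} = 377:
F_{16} = F_{15} + F_{14} = 610 + 377 = 987
F_{17} = F_{16} + F_{15} = 987 + 610 = 1597
F_{18} = F_{17} + F_{16} = 1597 + 987 = 2584
F_{19} = F_{18} + F_{17} = 2584 + 1597 = 4181
F_{20} = F_{19} + F_{18} = 4181 + 2584 = 6765
F_{21} = F_{20} + F_{19} = 6765 + 4181 = 10946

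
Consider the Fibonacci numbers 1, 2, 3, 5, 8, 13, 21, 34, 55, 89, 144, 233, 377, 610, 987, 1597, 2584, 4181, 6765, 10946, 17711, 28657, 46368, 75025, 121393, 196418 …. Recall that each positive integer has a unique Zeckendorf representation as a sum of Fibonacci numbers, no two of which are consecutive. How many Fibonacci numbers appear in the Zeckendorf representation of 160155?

7

Repeatedly subtract the largest Fibonacci number that fits:
largest Fibonacci ≤ 160155 is 121393; 160155 − 121393 = 38762
largest Fibonacci ≤ 38762 is 28657; 38762 − 28657 = 10105
largest Fibonacci ≤ 10105 is 6765; 10105 − 6765 = 3340
largest Fibonacci ≤ 3340 is 2584; 3340 − 2584 = 756
largest Fibonacci ≤ 756 is 610; 756 − 610 = 146
largest Fibonacci ≤ 146 is 144; 146 − 144 = 2
largest Fibonacci ≤ 2 is 2; 2 − 2 = 0
160155 = 121393 + 28657 + 6765 + 2584 + 610 + 144 + 2, which has 7 terms.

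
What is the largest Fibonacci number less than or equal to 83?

55

55 ≤ 83 < 89, so the largest Fibonacci number not exceeding 83 is 55.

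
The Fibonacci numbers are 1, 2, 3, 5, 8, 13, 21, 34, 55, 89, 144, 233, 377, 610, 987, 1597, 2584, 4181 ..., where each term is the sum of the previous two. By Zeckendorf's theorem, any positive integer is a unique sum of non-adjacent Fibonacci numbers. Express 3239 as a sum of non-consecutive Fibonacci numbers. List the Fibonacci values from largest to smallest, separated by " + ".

2584 + 610 + 34 + 8 + 3

Greedily peel off the largest Fibonacci term at each step:
take 2584 (≤ 3239); 3239 − 2584 = 655
take 610 (≤ 655); 655 − 610 = 45
take 34 (≤ 45); 45 − 34 = 11
take 8 (≤ 11); 11 − 8 = 3
take 3 (≤ 3); 3 − 3 = 0
So 3239 = 2584 + 610 + 34 + 8 + 3, with no two terms consecutive in the sequence.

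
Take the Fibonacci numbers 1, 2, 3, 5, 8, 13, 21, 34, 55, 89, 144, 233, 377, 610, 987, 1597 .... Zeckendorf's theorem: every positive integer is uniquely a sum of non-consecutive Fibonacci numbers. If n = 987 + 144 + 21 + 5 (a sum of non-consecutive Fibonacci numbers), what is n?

987 + 144 + 21 + 5 = 1157.

1157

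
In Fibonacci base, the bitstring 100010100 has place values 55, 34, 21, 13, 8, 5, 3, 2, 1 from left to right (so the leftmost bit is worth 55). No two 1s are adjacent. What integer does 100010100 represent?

66

Summing the place values of the 1 bits: 55 + 8 + 3 = 66.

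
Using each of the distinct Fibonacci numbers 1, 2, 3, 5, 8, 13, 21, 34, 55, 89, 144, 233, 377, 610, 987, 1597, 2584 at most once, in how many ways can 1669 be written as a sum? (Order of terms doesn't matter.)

16

Starting from the Zeckendorf form and repeatedly splitting a term F_k into F_{k−1} + F_{k−2} (when neither is already used) reaches every representation.
1669 = 1597+55+13+3+1 = 1597+55+8+5+3+1 = 1597+34+21+13+3+1 = 987+610+55+13+3+1 = … (12 more), for 16 in all.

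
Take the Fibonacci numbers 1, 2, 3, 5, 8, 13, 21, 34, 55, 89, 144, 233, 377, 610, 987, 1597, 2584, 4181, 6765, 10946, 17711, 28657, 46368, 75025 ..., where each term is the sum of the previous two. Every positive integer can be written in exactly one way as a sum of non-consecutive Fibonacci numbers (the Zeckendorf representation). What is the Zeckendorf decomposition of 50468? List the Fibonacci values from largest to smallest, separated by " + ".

46368 + 2584 + 987 + 377 + 144 + 8

Greedily peel off the largest Fibonacci term at each step:
46368 ≤ 50468 < 75025, so take 46368; remainder 4100
2584 ≤ 4100 < 4181, so take 2584; remainder 1516
987 ≤ 1516 < 1597, so take 987; remainder 529
377 ≤ 529 < 610, so take 377; remainder 152
144 ≤ 152 < 233, so take 144; remainder 8
8 ≤ 8 < 13, so take 8; remainder 0
So 50468 = 46368 + 2584 + 987 + 377 + 144 + 8, with no two terms consecutive in the sequence.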